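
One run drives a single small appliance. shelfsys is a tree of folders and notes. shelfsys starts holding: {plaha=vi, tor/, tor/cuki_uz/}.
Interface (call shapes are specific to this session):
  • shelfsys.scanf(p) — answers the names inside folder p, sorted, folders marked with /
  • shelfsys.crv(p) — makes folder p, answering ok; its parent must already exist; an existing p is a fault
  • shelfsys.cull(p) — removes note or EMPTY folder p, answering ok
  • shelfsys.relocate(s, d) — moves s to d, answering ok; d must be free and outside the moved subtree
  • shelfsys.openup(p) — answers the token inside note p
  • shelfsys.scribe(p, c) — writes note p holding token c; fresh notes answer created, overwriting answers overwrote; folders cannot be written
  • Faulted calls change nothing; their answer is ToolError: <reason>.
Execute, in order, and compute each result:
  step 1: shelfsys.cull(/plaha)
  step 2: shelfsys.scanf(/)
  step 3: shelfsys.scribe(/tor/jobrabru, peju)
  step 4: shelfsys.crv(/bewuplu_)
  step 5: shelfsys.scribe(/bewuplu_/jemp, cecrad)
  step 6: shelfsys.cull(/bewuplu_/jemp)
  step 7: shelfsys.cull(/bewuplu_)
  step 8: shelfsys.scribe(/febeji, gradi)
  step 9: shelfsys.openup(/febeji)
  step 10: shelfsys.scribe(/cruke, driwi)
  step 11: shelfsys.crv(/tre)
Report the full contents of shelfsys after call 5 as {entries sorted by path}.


Answer: {bewuplu_/, bewuplu_/jemp=cecrad, tor/, tor/cuki_uz/, tor/jobrabru=peju}

Derivation:
Do: cull[p: /plaha]
See: ok
Do: scanf[p: /]
See: [tor/]
Do: scribe[p: /tor/jobrabru; c: peju]
See: created
Do: crv[p: /bewuplu_]
See: ok
Do: scribe[p: /bewuplu_/jemp; c: cecrad]
See: created
Do: cull[p: /bewuplu_/jemp]
See: ok
Do: cull[p: /bewuplu_]
See: ok
Do: scribe[p: /febeji; c: gradi]
See: created
Do: openup[p: /febeji]
See: gradi
Do: scribe[p: /cruke; c: driwi]
See: created
Do: crv[p: /tre]
See: ok


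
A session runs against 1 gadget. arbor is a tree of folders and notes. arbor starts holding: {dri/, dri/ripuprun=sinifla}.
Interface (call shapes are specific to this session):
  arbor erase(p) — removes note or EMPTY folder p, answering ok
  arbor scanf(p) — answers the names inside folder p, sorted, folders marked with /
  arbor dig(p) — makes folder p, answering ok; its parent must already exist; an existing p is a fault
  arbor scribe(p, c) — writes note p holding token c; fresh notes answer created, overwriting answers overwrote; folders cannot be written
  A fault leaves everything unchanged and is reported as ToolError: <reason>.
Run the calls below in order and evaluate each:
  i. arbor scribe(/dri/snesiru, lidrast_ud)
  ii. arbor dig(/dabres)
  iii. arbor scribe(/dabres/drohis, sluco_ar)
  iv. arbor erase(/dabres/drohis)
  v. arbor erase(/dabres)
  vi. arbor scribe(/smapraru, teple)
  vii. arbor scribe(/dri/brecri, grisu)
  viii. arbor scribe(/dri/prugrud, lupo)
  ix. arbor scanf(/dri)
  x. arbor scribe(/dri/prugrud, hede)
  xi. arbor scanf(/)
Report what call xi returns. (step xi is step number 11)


Answer: [dri/, smapraru]

Derivation:
-- 1. arbor scribe(p=/dri/snesiru, c=lidrast_ud) => created
-- 2. arbor dig(p=/dabres) => ok
-- 3. arbor scribe(p=/dabres/drohis, c=sluco_ar) => created
-- 4. arbor erase(p=/dabres/drohis) => ok
-- 5. arbor erase(p=/dabres) => ok
-- 6. arbor scribe(p=/smapraru, c=teple) => created
-- 7. arbor scribe(p=/dri/brecri, c=grisu) => created
-- 8. arbor scribe(p=/dri/prugrud, c=lupo) => created
-- 9. arbor scanf(p=/dri) => [brecri, prugrud, ripuprun, snesiru]
-- 10. arbor scribe(p=/dri/prugrud, c=hede) => overwrote
-- 11. arbor scanf(p=/) => [dri/, smapraru]


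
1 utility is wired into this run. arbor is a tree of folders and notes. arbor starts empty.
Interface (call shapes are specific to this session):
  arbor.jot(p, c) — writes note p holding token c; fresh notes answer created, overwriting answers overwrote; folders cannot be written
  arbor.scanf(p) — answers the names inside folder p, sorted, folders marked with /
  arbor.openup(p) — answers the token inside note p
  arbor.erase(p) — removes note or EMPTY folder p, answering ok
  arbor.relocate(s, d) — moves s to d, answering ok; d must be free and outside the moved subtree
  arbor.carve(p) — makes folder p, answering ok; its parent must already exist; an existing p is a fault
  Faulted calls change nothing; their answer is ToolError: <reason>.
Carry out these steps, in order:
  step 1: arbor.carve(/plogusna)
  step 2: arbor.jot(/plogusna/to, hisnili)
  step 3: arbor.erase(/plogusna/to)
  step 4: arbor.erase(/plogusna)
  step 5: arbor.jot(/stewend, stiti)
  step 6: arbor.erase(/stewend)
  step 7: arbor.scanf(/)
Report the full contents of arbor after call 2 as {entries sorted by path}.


Answer: {plogusna/, plogusna/to=hisnili}

Derivation:
I use arbor.carve using p=/plogusna, giving ok.
Invoking arbor.jot using p=/plogusna/to, c=hisnili: created.
Invoking arbor.erase using p=/plogusna/to, giving ok.
Then arbor.erase using p=/plogusna, and get ok.
Using arbor.jot using p=/stewend, c=stiti, giving created.
I use arbor.erase using p=/stewend, — result: ok.
Invoking arbor.scanf using p=/, → [].


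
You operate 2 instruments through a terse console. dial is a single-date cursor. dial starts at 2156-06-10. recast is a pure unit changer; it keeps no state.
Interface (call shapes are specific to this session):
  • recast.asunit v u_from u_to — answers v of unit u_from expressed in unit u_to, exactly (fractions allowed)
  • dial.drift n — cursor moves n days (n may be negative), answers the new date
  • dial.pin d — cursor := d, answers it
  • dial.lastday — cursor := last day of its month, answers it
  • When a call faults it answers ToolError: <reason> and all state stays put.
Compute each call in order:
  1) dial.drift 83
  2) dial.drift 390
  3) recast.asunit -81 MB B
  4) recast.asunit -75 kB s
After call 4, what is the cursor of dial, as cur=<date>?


Answer: cur=2157-09-26

Derivation:
I invoke dial.drift with 83: 2156-09-01.
I invoke dial.drift with 390, and get 2157-09-26.
I run recast.asunit with -81, MB, B, and observe -81000000.
Then recast.asunit with -75, kB, s: ToolError: incompatible units.


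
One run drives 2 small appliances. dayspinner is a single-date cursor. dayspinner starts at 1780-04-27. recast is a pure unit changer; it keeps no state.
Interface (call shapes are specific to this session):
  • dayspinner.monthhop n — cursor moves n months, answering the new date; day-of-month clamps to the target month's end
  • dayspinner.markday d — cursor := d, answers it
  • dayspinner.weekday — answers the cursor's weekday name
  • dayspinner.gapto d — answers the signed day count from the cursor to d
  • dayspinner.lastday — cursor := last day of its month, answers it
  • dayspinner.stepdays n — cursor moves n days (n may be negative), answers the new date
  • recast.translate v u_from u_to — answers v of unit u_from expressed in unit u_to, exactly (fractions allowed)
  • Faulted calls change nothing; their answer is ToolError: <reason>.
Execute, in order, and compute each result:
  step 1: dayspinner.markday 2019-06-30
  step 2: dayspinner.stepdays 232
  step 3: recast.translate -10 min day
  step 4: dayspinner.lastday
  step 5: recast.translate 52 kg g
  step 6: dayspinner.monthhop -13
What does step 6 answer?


>>> markday d: 2019-06-30
  2019-06-30
>>> stepdays n: 232
  2020-02-17
>>> translate v: -10 u_from: min u_to: day
  -1/144
>>> lastday
  2020-02-29
>>> translate v: 52 u_from: kg u_to: g
  52000
>>> monthhop n: -13
  2019-01-29

Answer: 2019-01-29


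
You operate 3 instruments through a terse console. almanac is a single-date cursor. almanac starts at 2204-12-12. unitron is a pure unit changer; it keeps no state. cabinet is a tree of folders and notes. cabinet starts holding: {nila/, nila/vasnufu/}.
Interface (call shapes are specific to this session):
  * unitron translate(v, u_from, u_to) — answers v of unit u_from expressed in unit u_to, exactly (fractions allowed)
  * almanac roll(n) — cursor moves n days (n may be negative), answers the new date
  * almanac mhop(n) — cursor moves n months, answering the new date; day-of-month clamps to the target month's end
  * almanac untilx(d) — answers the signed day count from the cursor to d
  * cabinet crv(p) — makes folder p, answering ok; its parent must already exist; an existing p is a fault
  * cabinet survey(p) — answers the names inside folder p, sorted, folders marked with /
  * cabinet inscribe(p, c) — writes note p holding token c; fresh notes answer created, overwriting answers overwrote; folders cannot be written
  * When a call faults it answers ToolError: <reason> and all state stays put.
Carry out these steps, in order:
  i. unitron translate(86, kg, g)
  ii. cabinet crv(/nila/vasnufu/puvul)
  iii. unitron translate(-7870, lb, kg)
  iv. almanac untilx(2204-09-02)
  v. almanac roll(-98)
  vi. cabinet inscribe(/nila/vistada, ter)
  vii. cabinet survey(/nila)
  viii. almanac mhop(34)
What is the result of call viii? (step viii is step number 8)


Answer: 2207-07-05

Derivation:
Act: unitron translate[v→86; u_from→kg; u_to→g]
Obs: 86000
Act: cabinet crv[p→/nila/vasnufu/puvul]
Obs: ok
Act: unitron translate[v→-7870; u_from→lb; u_to→kg]
Obs: -35697719519/10000000
Act: almanac untilx[d→2204-09-02]
Obs: -101
Act: almanac roll[n→-98]
Obs: 2204-09-05
Act: cabinet inscribe[p→/nila/vistada; c→ter]
Obs: created
Act: cabinet survey[p→/nila]
Obs: [vasnufu/, vistada]
Act: almanac mhop[n→34]
Obs: 2207-07-05


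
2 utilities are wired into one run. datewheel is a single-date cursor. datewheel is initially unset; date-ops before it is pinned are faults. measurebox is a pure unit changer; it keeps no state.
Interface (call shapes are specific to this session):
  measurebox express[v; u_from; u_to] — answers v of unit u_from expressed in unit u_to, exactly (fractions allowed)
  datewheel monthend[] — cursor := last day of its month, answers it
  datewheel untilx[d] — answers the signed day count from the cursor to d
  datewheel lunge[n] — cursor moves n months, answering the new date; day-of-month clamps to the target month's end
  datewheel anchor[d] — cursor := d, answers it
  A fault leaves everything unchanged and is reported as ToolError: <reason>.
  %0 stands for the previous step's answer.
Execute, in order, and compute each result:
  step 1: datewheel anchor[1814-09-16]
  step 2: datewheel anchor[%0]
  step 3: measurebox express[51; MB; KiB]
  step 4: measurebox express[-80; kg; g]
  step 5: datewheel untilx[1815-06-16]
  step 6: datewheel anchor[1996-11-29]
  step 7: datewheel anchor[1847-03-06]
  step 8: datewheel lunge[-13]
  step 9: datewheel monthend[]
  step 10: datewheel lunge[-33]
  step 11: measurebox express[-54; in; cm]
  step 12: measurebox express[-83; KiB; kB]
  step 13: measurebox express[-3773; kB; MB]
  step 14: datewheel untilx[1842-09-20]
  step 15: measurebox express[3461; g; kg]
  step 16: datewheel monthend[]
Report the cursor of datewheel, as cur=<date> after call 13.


Answer: cur=1843-05-28

Derivation:
→ datewheel anchor(d=1814-09-16)
← 1814-09-16
→ datewheel anchor(d=%0)
← 1814-09-16
→ measurebox express(v=51, u_from=MB, u_to=KiB)
← 796875/16
→ measurebox express(v=-80, u_from=kg, u_to=g)
← -80000
→ datewheel untilx(d=1815-06-16)
← 273
→ datewheel anchor(d=1996-11-29)
← 1996-11-29
→ datewheel anchor(d=1847-03-06)
← 1847-03-06
→ datewheel lunge(n=-13)
← 1846-02-06
→ datewheel monthend()
← 1846-02-28
→ datewheel lunge(n=-33)
← 1843-05-28
→ measurebox express(v=-54, u_from=in, u_to=cm)
← -3429/25
→ measurebox express(v=-83, u_from=KiB, u_to=kB)
← -10624/125
→ measurebox express(v=-3773, u_from=kB, u_to=MB)
← -3773/1000
→ datewheel untilx(d=1842-09-20)
← -250
→ measurebox express(v=3461, u_from=g, u_to=kg)
← 3461/1000
→ datewheel monthend()
← 1843-05-31


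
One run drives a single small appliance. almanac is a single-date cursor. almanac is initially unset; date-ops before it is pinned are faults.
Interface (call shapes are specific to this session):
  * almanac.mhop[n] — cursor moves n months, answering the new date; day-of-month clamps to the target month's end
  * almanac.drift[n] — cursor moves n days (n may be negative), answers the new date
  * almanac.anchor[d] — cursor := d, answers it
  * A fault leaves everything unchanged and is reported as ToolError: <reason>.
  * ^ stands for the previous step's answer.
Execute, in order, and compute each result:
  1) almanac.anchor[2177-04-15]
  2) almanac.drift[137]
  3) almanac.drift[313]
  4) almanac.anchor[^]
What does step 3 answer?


==> almanac.anchor(d='2177-04-15')
<== 2177-04-15
==> almanac.drift(n='137')
<== 2177-08-30
==> almanac.drift(n='313')
<== 2178-07-09
==> almanac.anchor(d='^')
<== 2178-07-09

Answer: 2178-07-09


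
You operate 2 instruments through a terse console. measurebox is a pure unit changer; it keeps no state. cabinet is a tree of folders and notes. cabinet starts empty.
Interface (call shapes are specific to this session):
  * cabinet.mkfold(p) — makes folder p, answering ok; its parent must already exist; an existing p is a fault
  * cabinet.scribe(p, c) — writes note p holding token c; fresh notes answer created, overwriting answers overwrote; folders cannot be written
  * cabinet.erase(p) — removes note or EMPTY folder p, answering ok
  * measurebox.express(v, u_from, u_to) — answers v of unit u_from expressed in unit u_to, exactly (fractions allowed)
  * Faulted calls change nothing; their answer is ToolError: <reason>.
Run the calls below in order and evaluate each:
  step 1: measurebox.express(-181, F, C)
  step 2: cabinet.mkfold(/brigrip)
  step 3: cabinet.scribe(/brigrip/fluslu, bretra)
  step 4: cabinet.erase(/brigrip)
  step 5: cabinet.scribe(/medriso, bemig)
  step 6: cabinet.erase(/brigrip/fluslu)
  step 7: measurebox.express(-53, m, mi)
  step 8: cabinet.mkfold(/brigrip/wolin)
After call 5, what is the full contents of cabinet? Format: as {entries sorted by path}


Answer: {brigrip/, brigrip/fluslu=bretra, medriso=bemig}

Derivation:
# measurebox.express(-181, F, C) -> -355/3
# cabinet.mkfold(/brigrip) -> ok
# cabinet.scribe(/brigrip/fluslu, bretra) -> created
# cabinet.erase(/brigrip) -> ToolError: not empty
# cabinet.scribe(/medriso, bemig) -> created
# cabinet.erase(/brigrip/fluslu) -> ok
# measurebox.express(-53, m, mi) -> -6625/201168
# cabinet.mkfold(/brigrip/wolin) -> ok


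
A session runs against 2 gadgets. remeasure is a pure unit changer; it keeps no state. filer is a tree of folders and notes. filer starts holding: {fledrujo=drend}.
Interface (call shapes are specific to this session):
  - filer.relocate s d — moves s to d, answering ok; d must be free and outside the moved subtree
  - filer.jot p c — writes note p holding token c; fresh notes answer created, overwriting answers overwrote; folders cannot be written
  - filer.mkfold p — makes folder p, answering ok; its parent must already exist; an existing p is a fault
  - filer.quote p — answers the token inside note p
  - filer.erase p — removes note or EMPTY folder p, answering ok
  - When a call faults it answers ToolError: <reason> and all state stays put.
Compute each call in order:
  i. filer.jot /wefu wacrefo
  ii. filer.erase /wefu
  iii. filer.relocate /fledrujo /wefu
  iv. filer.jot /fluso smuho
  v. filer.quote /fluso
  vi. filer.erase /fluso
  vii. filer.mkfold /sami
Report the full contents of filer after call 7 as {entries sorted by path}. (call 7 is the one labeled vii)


Answer: {sami/, wefu=drend}

Derivation:
-> filer.jot(/wefu, wacrefo)
<- created
-> filer.erase(/wefu)
<- ok
-> filer.relocate(/fledrujo, /wefu)
<- ok
-> filer.jot(/fluso, smuho)
<- created
-> filer.quote(/fluso)
<- smuho
-> filer.erase(/fluso)
<- ok
-> filer.mkfold(/sami)
<- ok


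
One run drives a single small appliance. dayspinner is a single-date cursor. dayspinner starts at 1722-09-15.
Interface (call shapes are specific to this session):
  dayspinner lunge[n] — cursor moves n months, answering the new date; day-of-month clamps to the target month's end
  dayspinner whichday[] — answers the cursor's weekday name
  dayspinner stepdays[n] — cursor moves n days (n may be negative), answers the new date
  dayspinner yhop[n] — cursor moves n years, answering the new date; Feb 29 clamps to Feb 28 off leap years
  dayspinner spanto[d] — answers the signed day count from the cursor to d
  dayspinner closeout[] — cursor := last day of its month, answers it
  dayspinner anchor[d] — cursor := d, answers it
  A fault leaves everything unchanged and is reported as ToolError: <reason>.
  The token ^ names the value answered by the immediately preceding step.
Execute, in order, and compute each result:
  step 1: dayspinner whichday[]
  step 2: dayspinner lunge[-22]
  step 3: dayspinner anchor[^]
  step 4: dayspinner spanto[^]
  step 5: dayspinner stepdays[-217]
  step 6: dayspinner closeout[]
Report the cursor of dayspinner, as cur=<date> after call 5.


Answer: cur=1720-04-12

Derivation:
$ dayspinner whichday
  Tuesday
$ dayspinner lunge n→-22
  1720-11-15
$ dayspinner anchor d→^
  1720-11-15
$ dayspinner spanto d→^
  0
$ dayspinner stepdays n→-217
  1720-04-12
$ dayspinner closeout
  1720-04-30


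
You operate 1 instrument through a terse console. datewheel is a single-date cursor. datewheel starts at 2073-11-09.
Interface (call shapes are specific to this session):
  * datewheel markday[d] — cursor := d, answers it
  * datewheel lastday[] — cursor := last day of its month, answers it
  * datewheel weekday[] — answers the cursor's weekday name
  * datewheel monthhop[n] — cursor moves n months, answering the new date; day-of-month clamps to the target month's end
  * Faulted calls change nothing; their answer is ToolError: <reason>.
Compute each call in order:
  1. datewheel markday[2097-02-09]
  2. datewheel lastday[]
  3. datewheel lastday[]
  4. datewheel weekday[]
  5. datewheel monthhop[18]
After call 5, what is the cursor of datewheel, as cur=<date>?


I invoke datewheel markday passing d=2097-02-09, — result: 2097-02-09.
Next I call datewheel lastday(), which returns 2097-02-28.
I run datewheel lastday(), and observe 2097-02-28.
Next I call datewheel weekday, giving Thursday.
Now I run datewheel monthhop passing n=18, giving 2098-08-28.

Answer: cur=2098-08-28


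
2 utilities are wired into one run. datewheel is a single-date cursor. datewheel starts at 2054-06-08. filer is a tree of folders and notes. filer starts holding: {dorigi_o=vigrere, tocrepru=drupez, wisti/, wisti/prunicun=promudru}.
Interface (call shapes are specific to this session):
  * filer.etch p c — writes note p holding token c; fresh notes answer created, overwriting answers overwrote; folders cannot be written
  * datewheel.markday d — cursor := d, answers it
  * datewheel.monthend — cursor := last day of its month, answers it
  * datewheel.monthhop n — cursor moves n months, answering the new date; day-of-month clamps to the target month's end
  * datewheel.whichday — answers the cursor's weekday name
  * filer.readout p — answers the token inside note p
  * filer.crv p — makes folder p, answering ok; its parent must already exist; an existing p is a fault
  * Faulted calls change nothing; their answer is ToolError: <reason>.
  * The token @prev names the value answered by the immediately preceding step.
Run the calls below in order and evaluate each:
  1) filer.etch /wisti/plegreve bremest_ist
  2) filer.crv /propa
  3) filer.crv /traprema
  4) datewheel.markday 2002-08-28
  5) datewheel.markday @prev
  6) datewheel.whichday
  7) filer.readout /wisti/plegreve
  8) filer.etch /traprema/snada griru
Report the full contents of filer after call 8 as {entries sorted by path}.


-> filer.etch(p='/wisti/plegreve', c='bremest_ist')
<- created
-> filer.crv(p='/propa')
<- ok
-> filer.crv(p='/traprema')
<- ok
-> datewheel.markday(d='2002-08-28')
<- 2002-08-28
-> datewheel.markday(d='@prev')
<- 2002-08-28
-> datewheel.whichday()
<- Wednesday
-> filer.readout(p='/wisti/plegreve')
<- bremest_ist
-> filer.etch(p='/traprema/snada', c='griru')
<- created

Answer: {dorigi_o=vigrere, propa/, tocrepru=drupez, traprema/, traprema/snada=griru, wisti/, wisti/plegreve=bremest_ist, wisti/prunicun=promudru}


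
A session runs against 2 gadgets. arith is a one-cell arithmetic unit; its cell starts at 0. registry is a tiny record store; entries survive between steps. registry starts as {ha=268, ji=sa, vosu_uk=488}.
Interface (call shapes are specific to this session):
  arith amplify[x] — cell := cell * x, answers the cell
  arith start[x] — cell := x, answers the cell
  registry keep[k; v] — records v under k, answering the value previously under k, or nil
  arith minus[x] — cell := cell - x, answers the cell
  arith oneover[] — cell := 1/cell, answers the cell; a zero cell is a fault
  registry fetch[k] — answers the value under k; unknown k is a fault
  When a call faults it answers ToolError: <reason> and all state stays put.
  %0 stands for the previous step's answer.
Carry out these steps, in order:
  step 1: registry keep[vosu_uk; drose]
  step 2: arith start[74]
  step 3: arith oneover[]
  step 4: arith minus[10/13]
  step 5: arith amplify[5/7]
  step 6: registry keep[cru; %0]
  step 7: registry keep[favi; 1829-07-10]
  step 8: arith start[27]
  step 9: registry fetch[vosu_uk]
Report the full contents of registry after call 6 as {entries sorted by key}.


Answer: {cru=-3635/6734, ha=268, ji=sa, vosu_uk=drose}

Derivation:
Act: registry keep[k=vosu_uk; v=drose]
Obs: 488
Act: arith start[x=74]
Obs: 74
Act: arith oneover[]
Obs: 1/74
Act: arith minus[x=10/13]
Obs: -727/962
Act: arith amplify[x=5/7]
Obs: -3635/6734
Act: registry keep[k=cru; v=%0]
Obs: nil
Act: registry keep[k=favi; v=1829-07-10]
Obs: nil
Act: arith start[x=27]
Obs: 27
Act: registry fetch[k=vosu_uk]
Obs: drose


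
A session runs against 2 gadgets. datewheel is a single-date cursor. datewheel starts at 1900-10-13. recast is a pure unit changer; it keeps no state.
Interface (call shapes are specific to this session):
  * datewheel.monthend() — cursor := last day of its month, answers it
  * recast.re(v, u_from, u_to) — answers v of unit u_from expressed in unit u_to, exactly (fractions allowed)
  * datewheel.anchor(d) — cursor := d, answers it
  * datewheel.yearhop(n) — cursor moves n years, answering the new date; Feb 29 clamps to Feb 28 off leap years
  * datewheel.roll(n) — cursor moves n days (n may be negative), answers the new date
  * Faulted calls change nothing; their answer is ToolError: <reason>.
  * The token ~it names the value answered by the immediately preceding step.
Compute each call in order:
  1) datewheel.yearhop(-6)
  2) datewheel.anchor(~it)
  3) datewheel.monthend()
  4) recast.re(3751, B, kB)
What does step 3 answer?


Answer: 1894-10-31

Derivation:
> datewheel.yearhop n: -6
  1894-10-13
> datewheel.anchor d: ~it
  1894-10-13
> datewheel.monthend
  1894-10-31
> recast.re v: 3751 u_from: B u_to: kB
  3751/1000


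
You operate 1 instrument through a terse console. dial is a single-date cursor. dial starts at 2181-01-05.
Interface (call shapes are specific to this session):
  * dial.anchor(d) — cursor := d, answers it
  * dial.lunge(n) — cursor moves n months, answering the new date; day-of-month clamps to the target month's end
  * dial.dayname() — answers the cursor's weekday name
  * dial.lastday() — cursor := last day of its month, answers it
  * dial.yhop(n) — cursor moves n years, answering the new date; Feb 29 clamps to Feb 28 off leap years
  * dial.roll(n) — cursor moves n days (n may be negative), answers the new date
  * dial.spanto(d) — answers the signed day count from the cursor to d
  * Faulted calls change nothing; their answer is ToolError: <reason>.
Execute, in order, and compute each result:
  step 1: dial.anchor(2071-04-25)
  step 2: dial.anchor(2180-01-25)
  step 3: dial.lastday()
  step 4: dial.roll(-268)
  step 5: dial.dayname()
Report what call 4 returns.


Answer: 2179-05-08

Derivation:
-- anchor(d=2071-04-25) => 2071-04-25
-- anchor(d=2180-01-25) => 2180-01-25
-- lastday() => 2180-01-31
-- roll(n=-268) => 2179-05-08
-- dayname() => Saturday


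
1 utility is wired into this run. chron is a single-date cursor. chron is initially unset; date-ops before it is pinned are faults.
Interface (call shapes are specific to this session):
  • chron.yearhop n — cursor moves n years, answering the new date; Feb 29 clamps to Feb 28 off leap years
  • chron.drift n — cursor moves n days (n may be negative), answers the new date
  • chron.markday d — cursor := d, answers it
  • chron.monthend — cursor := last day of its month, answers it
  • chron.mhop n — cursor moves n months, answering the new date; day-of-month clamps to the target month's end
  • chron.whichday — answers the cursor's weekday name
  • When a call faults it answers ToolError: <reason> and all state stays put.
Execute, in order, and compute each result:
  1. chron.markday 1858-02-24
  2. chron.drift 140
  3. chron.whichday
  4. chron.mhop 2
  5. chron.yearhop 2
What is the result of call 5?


Answer: 1860-09-14

Derivation:
Do: markday[d→1858-02-24]
See: 1858-02-24
Do: drift[n→140]
See: 1858-07-14
Do: whichday[]
See: Wednesday
Do: mhop[n→2]
See: 1858-09-14
Do: yearhop[n→2]
See: 1860-09-14


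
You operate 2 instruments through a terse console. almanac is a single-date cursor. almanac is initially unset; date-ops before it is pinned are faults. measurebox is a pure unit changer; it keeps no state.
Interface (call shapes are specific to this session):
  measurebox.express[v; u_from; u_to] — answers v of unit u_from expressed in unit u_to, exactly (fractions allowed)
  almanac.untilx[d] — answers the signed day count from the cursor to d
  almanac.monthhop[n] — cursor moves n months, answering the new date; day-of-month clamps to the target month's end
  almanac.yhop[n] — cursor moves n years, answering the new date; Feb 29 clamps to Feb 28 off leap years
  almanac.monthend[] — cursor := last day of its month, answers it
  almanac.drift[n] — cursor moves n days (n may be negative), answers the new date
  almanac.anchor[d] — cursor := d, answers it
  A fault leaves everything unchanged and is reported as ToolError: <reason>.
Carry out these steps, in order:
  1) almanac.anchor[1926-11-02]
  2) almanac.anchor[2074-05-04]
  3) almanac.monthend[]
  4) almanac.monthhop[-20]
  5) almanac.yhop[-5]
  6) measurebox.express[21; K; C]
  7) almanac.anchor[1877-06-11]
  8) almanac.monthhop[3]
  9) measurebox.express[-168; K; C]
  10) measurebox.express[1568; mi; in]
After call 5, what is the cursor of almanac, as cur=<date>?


Answer: cur=2067-09-30

Derivation:
Act: almanac.anchor[d=1926-11-02]
Obs: 1926-11-02
Act: almanac.anchor[d=2074-05-04]
Obs: 2074-05-04
Act: almanac.monthend[]
Obs: 2074-05-31
Act: almanac.monthhop[n=-20]
Obs: 2072-09-30
Act: almanac.yhop[n=-5]
Obs: 2067-09-30
Act: measurebox.express[v=21; u_from=K; u_to=C]
Obs: -5043/20
Act: almanac.anchor[d=1877-06-11]
Obs: 1877-06-11
Act: almanac.monthhop[n=3]
Obs: 1877-09-11
Act: measurebox.express[v=-168; u_from=K; u_to=C]
Obs: -8823/20
Act: measurebox.express[v=1568; u_from=mi; u_to=in]
Obs: 99348480


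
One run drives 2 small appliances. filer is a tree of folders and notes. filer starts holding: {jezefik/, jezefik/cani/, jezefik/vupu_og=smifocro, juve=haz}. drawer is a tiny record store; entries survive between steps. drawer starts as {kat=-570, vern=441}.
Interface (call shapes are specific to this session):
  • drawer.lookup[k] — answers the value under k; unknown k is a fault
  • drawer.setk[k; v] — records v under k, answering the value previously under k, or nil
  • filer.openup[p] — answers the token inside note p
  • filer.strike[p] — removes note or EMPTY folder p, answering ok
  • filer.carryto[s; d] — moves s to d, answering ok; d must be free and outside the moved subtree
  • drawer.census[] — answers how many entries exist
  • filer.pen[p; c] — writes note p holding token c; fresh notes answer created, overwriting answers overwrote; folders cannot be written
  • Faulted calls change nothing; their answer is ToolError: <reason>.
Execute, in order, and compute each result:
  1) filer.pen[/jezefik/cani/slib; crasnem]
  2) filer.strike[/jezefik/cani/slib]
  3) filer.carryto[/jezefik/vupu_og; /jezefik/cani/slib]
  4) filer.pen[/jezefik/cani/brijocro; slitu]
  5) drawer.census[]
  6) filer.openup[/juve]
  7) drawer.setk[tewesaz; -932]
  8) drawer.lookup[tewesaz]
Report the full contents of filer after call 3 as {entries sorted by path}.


$ filer.pen p→/jezefik/cani/slib c→crasnem
  created
$ filer.strike p→/jezefik/cani/slib
  ok
$ filer.carryto s→/jezefik/vupu_og d→/jezefik/cani/slib
  ok
$ filer.pen p→/jezefik/cani/brijocro c→slitu
  created
$ drawer.census
  2
$ filer.openup p→/juve
  haz
$ drawer.setk k→tewesaz v→-932
  nil
$ drawer.lookup k→tewesaz
  -932

Answer: {jezefik/, jezefik/cani/, jezefik/cani/slib=smifocro, juve=haz}


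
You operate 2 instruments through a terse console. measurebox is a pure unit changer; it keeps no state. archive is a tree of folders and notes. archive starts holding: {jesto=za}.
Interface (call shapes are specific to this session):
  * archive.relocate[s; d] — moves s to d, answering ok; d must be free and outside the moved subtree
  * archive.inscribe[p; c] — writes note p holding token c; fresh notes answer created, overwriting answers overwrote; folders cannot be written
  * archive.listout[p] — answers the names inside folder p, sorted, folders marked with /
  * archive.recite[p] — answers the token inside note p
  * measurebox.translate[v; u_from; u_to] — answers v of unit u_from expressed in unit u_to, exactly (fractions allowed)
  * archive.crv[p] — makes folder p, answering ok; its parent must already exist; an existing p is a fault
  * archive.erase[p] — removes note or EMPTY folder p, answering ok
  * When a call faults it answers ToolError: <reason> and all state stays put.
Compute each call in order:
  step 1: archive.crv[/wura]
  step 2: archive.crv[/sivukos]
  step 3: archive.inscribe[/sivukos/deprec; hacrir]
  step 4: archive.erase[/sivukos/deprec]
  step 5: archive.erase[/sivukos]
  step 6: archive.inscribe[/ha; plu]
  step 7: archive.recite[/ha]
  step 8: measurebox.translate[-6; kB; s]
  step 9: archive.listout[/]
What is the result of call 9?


Do: archive.crv[p: /wura]
See: ok
Do: archive.crv[p: /sivukos]
See: ok
Do: archive.inscribe[p: /sivukos/deprec; c: hacrir]
See: created
Do: archive.erase[p: /sivukos/deprec]
See: ok
Do: archive.erase[p: /sivukos]
See: ok
Do: archive.inscribe[p: /ha; c: plu]
See: created
Do: archive.recite[p: /ha]
See: plu
Do: measurebox.translate[v: -6; u_from: kB; u_to: s]
See: ToolError: incompatible units
Do: archive.listout[p: /]
See: [ha, jesto, wura/]

Answer: [ha, jesto, wura/]


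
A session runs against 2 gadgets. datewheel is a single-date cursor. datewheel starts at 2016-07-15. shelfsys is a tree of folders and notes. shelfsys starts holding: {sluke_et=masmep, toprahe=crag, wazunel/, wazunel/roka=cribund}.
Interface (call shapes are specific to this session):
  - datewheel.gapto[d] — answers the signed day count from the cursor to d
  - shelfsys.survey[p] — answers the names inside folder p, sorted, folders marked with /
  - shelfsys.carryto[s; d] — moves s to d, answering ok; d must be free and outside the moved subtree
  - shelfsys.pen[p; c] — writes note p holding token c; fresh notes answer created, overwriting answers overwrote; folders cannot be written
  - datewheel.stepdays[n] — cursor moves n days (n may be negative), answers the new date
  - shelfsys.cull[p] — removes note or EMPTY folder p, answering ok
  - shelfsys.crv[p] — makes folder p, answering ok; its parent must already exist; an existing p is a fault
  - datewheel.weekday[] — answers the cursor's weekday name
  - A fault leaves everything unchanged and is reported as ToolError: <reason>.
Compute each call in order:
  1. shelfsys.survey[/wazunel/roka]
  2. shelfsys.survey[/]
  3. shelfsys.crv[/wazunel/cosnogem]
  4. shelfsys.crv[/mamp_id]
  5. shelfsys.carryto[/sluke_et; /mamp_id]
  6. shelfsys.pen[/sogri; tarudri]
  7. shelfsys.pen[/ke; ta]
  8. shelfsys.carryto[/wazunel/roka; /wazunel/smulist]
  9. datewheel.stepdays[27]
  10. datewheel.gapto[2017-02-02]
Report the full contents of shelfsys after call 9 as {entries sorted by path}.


Answer: {ke=ta, mamp_id/, sluke_et=masmep, sogri=tarudri, toprahe=crag, wazunel/, wazunel/cosnogem/, wazunel/smulist=cribund}

Derivation:
! 1. survey(p: /wazunel/roka) => ToolError: not a directory
! 2. survey(p: /) => [sluke_et, toprahe, wazunel/]
! 3. crv(p: /wazunel/cosnogem) => ok
! 4. crv(p: /mamp_id) => ok
! 5. carryto(s: /sluke_et, d: /mamp_id) => ToolError: exists
! 6. pen(p: /sogri, c: tarudri) => created
! 7. pen(p: /ke, c: ta) => created
! 8. carryto(s: /wazunel/roka, d: /wazunel/smulist) => ok
! 9. stepdays(n: 27) => 2016-08-11
! 10. gapto(d: 2017-02-02) => 175


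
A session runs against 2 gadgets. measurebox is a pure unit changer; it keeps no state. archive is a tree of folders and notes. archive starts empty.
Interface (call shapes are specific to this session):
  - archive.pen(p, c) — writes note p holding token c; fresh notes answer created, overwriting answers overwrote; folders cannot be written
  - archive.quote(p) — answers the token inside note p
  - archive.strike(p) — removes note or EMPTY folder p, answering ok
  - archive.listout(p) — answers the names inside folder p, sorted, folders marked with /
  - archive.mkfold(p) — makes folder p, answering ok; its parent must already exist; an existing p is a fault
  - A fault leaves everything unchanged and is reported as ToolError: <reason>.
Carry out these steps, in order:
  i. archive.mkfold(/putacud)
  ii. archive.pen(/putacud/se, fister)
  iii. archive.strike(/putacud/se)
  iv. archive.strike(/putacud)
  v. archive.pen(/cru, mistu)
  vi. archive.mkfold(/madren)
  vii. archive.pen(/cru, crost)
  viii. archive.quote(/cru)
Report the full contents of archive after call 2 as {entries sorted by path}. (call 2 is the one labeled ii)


I call archive.mkfold passing p: /putacud, and get ok.
I call archive.pen passing p: /putacud/se, c: fister, and see created.
Then archive.strike passing p: /putacud/se, and get ok.
I run archive.strike passing p: /putacud, giving ok.
Next I call archive.pen passing p: /cru, c: mistu, and see created.
Then archive.mkfold passing p: /madren, — result: ok.
I invoke archive.pen passing p: /cru, c: crost, — result: overwrote.
Next I call archive.quote passing p: /cru, which returns crost.

Answer: {putacud/, putacud/se=fister}


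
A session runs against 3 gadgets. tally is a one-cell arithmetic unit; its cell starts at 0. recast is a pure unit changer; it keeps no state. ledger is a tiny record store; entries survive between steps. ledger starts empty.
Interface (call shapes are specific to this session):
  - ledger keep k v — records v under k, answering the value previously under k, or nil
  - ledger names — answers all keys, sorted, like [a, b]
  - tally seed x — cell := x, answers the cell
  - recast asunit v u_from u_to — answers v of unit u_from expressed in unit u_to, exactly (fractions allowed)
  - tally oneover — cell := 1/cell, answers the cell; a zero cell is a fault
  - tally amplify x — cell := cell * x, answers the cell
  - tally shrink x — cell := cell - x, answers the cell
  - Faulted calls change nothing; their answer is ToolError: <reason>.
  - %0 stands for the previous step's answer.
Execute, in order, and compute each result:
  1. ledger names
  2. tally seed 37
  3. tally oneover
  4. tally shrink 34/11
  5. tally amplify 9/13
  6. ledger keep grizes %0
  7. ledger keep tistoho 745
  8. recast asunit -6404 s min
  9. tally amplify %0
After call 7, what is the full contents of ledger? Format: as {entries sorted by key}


==> ledger names()
<== []
==> tally seed(x→37)
<== 37
==> tally oneover()
<== 1/37
==> tally shrink(x→34/11)
<== -1247/407
==> tally amplify(x→9/13)
<== -11223/5291
==> ledger keep(k→grizes, v→%0)
<== nil
==> ledger keep(k→tistoho, v→745)
<== nil
==> recast asunit(v→-6404, u_from→s, u_to→min)
<== -1601/15
==> tally amplify(x→%0)
<== 5989341/26455

Answer: {grizes=-11223/5291, tistoho=745}


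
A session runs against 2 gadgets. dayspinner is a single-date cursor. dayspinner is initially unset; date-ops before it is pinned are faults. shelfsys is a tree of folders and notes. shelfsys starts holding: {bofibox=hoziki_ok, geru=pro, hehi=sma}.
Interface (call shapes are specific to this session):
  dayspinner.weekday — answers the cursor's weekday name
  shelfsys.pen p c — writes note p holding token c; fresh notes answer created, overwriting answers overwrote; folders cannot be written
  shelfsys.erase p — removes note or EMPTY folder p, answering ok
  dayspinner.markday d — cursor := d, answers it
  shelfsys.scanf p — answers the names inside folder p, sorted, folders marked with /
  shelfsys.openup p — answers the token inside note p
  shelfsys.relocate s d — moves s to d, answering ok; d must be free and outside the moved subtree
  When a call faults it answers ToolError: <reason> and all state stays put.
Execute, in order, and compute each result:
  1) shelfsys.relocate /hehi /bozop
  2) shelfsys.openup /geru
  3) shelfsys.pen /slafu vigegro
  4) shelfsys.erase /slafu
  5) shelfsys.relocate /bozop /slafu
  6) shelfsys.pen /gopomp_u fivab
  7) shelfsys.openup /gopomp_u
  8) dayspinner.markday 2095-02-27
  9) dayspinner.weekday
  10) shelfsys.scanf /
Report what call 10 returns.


% shelfsys.relocate s: /hehi d: /bozop
[out] ok
% shelfsys.openup p: /geru
[out] pro
% shelfsys.pen p: /slafu c: vigegro
[out] created
% shelfsys.erase p: /slafu
[out] ok
% shelfsys.relocate s: /bozop d: /slafu
[out] ok
% shelfsys.pen p: /gopomp_u c: fivab
[out] created
% shelfsys.openup p: /gopomp_u
[out] fivab
% dayspinner.markday d: 2095-02-27
[out] 2095-02-27
% dayspinner.weekday
[out] Sunday
% shelfsys.scanf p: /
[out] [bofibox, geru, gopomp_u, slafu]

Answer: [bofibox, geru, gopomp_u, slafu]


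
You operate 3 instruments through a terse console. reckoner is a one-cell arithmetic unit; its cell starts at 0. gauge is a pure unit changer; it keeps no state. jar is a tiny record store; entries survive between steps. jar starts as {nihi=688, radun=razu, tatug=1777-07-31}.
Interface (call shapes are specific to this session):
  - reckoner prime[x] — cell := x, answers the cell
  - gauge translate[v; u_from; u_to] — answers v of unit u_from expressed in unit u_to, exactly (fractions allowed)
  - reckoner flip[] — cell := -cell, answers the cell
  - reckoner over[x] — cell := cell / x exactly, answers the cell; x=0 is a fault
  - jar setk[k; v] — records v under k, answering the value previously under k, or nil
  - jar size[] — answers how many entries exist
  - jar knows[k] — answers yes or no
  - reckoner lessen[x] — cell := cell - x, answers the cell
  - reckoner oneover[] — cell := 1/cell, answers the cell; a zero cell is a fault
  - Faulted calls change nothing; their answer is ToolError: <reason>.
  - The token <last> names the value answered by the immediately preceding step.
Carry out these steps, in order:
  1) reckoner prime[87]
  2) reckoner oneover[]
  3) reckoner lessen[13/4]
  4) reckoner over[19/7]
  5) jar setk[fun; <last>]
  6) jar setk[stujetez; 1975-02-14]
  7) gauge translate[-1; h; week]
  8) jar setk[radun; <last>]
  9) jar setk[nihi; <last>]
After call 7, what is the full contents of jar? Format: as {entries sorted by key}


Calling reckoner prime with 87, and observe 87.
I try reckoner oneover, → 1/87.
I invoke reckoner lessen with 13/4, which returns -1127/348.
Next I call reckoner over with 19/7: -7889/6612.
Next I call jar setk with fun, <last>, and observe nil.
I use jar setk with stujetez, 1975-02-14, and observe nil.
Next I call gauge translate with -1, h, week, — result: -1/168.
Then jar setk with radun, <last>, and observe razu.
Now I run jar setk with nihi, <last>, → 688.

Answer: {fun=-7889/6612, nihi=688, radun=razu, stujetez=1975-02-14, tatug=1777-07-31}
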